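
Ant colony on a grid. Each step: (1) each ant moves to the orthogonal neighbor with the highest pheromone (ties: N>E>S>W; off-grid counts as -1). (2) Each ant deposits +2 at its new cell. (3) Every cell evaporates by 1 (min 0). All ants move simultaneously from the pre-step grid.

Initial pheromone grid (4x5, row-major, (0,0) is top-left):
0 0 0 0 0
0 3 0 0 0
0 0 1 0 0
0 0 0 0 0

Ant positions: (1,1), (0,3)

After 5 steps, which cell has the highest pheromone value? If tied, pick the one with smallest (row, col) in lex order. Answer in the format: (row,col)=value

Step 1: ant0:(1,1)->N->(0,1) | ant1:(0,3)->E->(0,4)
  grid max=2 at (1,1)
Step 2: ant0:(0,1)->S->(1,1) | ant1:(0,4)->S->(1,4)
  grid max=3 at (1,1)
Step 3: ant0:(1,1)->N->(0,1) | ant1:(1,4)->N->(0,4)
  grid max=2 at (1,1)
Step 4: ant0:(0,1)->S->(1,1) | ant1:(0,4)->S->(1,4)
  grid max=3 at (1,1)
Step 5: ant0:(1,1)->N->(0,1) | ant1:(1,4)->N->(0,4)
  grid max=2 at (1,1)
Final grid:
  0 1 0 0 1
  0 2 0 0 0
  0 0 0 0 0
  0 0 0 0 0
Max pheromone 2 at (1,1)

Answer: (1,1)=2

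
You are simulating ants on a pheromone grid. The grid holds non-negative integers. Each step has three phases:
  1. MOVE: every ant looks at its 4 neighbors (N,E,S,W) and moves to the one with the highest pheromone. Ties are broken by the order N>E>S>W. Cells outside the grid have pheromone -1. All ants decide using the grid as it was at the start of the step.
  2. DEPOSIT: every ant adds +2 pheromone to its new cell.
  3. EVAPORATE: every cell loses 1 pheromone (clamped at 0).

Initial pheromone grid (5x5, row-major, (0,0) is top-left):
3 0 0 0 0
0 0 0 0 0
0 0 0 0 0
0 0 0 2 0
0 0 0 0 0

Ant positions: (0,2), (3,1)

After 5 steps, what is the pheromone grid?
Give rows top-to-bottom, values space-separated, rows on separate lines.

After step 1: ants at (0,3),(2,1)
  2 0 0 1 0
  0 0 0 0 0
  0 1 0 0 0
  0 0 0 1 0
  0 0 0 0 0
After step 2: ants at (0,4),(1,1)
  1 0 0 0 1
  0 1 0 0 0
  0 0 0 0 0
  0 0 0 0 0
  0 0 0 0 0
After step 3: ants at (1,4),(0,1)
  0 1 0 0 0
  0 0 0 0 1
  0 0 0 0 0
  0 0 0 0 0
  0 0 0 0 0
After step 4: ants at (0,4),(0,2)
  0 0 1 0 1
  0 0 0 0 0
  0 0 0 0 0
  0 0 0 0 0
  0 0 0 0 0
After step 5: ants at (1,4),(0,3)
  0 0 0 1 0
  0 0 0 0 1
  0 0 0 0 0
  0 0 0 0 0
  0 0 0 0 0

0 0 0 1 0
0 0 0 0 1
0 0 0 0 0
0 0 0 0 0
0 0 0 0 0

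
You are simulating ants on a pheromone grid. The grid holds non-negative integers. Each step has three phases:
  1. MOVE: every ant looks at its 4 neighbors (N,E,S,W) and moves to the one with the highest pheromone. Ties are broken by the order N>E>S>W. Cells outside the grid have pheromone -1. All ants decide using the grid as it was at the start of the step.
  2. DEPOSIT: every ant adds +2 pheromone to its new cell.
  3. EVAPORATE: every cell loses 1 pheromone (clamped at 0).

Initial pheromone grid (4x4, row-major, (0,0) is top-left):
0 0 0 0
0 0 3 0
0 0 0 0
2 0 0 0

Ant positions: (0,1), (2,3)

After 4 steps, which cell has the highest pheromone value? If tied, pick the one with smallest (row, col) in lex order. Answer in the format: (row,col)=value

Step 1: ant0:(0,1)->E->(0,2) | ant1:(2,3)->N->(1,3)
  grid max=2 at (1,2)
Step 2: ant0:(0,2)->S->(1,2) | ant1:(1,3)->W->(1,2)
  grid max=5 at (1,2)
Step 3: ant0:(1,2)->N->(0,2) | ant1:(1,2)->N->(0,2)
  grid max=4 at (1,2)
Step 4: ant0:(0,2)->S->(1,2) | ant1:(0,2)->S->(1,2)
  grid max=7 at (1,2)
Final grid:
  0 0 2 0
  0 0 7 0
  0 0 0 0
  0 0 0 0
Max pheromone 7 at (1,2)

Answer: (1,2)=7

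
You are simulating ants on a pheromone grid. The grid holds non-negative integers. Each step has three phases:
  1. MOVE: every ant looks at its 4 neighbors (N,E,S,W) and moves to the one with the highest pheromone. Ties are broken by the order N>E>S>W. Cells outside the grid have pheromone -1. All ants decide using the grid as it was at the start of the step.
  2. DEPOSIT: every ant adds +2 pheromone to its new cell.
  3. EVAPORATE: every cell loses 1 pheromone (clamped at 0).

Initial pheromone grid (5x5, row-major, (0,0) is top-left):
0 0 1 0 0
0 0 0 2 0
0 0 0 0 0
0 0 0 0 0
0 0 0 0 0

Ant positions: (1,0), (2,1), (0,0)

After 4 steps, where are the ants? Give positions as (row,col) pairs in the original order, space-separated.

Step 1: ant0:(1,0)->N->(0,0) | ant1:(2,1)->N->(1,1) | ant2:(0,0)->E->(0,1)
  grid max=1 at (0,0)
Step 2: ant0:(0,0)->E->(0,1) | ant1:(1,1)->N->(0,1) | ant2:(0,1)->S->(1,1)
  grid max=4 at (0,1)
Step 3: ant0:(0,1)->S->(1,1) | ant1:(0,1)->S->(1,1) | ant2:(1,1)->N->(0,1)
  grid max=5 at (0,1)
Step 4: ant0:(1,1)->N->(0,1) | ant1:(1,1)->N->(0,1) | ant2:(0,1)->S->(1,1)
  grid max=8 at (0,1)

(0,1) (0,1) (1,1)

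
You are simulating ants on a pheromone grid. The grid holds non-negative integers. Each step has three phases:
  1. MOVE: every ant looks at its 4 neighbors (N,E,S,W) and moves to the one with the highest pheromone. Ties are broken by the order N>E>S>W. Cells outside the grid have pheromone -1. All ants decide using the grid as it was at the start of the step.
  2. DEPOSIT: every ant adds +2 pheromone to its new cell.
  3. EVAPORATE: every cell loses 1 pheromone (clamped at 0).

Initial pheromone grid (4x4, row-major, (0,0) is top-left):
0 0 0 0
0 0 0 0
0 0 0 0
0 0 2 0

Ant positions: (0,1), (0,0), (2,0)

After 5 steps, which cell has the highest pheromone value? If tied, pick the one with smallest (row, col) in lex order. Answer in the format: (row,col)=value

Step 1: ant0:(0,1)->E->(0,2) | ant1:(0,0)->E->(0,1) | ant2:(2,0)->N->(1,0)
  grid max=1 at (0,1)
Step 2: ant0:(0,2)->W->(0,1) | ant1:(0,1)->E->(0,2) | ant2:(1,0)->N->(0,0)
  grid max=2 at (0,1)
Step 3: ant0:(0,1)->E->(0,2) | ant1:(0,2)->W->(0,1) | ant2:(0,0)->E->(0,1)
  grid max=5 at (0,1)
Step 4: ant0:(0,2)->W->(0,1) | ant1:(0,1)->E->(0,2) | ant2:(0,1)->E->(0,2)
  grid max=6 at (0,1)
Step 5: ant0:(0,1)->E->(0,2) | ant1:(0,2)->W->(0,1) | ant2:(0,2)->W->(0,1)
  grid max=9 at (0,1)
Final grid:
  0 9 7 0
  0 0 0 0
  0 0 0 0
  0 0 0 0
Max pheromone 9 at (0,1)

Answer: (0,1)=9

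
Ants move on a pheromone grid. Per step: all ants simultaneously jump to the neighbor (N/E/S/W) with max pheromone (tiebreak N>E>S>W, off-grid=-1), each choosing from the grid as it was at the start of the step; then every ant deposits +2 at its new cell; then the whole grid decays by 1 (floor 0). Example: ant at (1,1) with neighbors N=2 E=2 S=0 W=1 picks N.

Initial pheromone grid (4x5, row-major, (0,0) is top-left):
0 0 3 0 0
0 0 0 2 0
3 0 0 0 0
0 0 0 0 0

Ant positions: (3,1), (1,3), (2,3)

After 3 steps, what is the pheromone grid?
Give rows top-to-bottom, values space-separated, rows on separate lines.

After step 1: ants at (2,1),(0,3),(1,3)
  0 0 2 1 0
  0 0 0 3 0
  2 1 0 0 0
  0 0 0 0 0
After step 2: ants at (2,0),(1,3),(0,3)
  0 0 1 2 0
  0 0 0 4 0
  3 0 0 0 0
  0 0 0 0 0
After step 3: ants at (1,0),(0,3),(1,3)
  0 0 0 3 0
  1 0 0 5 0
  2 0 0 0 0
  0 0 0 0 0

0 0 0 3 0
1 0 0 5 0
2 0 0 0 0
0 0 0 0 0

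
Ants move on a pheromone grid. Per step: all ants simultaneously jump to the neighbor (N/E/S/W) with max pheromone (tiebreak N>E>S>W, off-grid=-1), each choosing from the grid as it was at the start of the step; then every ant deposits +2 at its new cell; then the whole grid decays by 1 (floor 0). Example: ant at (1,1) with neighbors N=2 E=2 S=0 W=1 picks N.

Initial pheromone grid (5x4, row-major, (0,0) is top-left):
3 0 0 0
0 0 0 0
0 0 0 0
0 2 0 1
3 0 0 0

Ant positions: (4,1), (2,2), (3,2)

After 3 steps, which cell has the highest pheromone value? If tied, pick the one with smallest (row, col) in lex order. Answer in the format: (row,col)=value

Step 1: ant0:(4,1)->W->(4,0) | ant1:(2,2)->N->(1,2) | ant2:(3,2)->W->(3,1)
  grid max=4 at (4,0)
Step 2: ant0:(4,0)->N->(3,0) | ant1:(1,2)->N->(0,2) | ant2:(3,1)->N->(2,1)
  grid max=3 at (4,0)
Step 3: ant0:(3,0)->S->(4,0) | ant1:(0,2)->E->(0,3) | ant2:(2,1)->S->(3,1)
  grid max=4 at (4,0)
Final grid:
  0 0 0 1
  0 0 0 0
  0 0 0 0
  0 3 0 0
  4 0 0 0
Max pheromone 4 at (4,0)

Answer: (4,0)=4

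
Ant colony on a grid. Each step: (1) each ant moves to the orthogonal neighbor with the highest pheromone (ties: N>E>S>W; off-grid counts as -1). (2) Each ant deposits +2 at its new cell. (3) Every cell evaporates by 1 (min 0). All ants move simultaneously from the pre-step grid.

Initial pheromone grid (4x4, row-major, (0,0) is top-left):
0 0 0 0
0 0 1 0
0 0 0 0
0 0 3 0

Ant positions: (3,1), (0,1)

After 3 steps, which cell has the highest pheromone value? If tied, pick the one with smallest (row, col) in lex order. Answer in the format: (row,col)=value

Step 1: ant0:(3,1)->E->(3,2) | ant1:(0,1)->E->(0,2)
  grid max=4 at (3,2)
Step 2: ant0:(3,2)->N->(2,2) | ant1:(0,2)->E->(0,3)
  grid max=3 at (3,2)
Step 3: ant0:(2,2)->S->(3,2) | ant1:(0,3)->S->(1,3)
  grid max=4 at (3,2)
Final grid:
  0 0 0 0
  0 0 0 1
  0 0 0 0
  0 0 4 0
Max pheromone 4 at (3,2)

Answer: (3,2)=4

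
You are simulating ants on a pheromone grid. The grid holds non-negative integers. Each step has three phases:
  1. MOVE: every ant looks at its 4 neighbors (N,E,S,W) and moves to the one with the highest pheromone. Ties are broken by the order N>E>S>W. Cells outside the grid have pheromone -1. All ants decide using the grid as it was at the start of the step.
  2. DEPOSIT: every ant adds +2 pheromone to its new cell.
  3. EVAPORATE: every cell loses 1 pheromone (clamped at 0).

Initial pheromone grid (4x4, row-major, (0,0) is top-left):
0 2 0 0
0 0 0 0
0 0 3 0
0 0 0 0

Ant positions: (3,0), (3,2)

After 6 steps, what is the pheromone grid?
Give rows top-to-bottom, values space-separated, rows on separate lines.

After step 1: ants at (2,0),(2,2)
  0 1 0 0
  0 0 0 0
  1 0 4 0
  0 0 0 0
After step 2: ants at (1,0),(1,2)
  0 0 0 0
  1 0 1 0
  0 0 3 0
  0 0 0 0
After step 3: ants at (0,0),(2,2)
  1 0 0 0
  0 0 0 0
  0 0 4 0
  0 0 0 0
After step 4: ants at (0,1),(1,2)
  0 1 0 0
  0 0 1 0
  0 0 3 0
  0 0 0 0
After step 5: ants at (0,2),(2,2)
  0 0 1 0
  0 0 0 0
  0 0 4 0
  0 0 0 0
After step 6: ants at (0,3),(1,2)
  0 0 0 1
  0 0 1 0
  0 0 3 0
  0 0 0 0

0 0 0 1
0 0 1 0
0 0 3 0
0 0 0 0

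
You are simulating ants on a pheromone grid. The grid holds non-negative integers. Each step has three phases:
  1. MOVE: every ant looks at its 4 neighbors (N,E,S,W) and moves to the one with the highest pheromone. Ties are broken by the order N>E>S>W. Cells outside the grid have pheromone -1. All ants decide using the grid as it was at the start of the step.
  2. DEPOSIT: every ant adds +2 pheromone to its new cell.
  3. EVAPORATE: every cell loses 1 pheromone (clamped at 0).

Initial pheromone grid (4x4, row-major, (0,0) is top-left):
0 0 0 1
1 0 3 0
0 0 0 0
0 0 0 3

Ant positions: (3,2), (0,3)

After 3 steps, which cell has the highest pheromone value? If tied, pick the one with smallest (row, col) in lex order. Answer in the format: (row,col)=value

Step 1: ant0:(3,2)->E->(3,3) | ant1:(0,3)->S->(1,3)
  grid max=4 at (3,3)
Step 2: ant0:(3,3)->N->(2,3) | ant1:(1,3)->W->(1,2)
  grid max=3 at (1,2)
Step 3: ant0:(2,3)->S->(3,3) | ant1:(1,2)->N->(0,2)
  grid max=4 at (3,3)
Final grid:
  0 0 1 0
  0 0 2 0
  0 0 0 0
  0 0 0 4
Max pheromone 4 at (3,3)

Answer: (3,3)=4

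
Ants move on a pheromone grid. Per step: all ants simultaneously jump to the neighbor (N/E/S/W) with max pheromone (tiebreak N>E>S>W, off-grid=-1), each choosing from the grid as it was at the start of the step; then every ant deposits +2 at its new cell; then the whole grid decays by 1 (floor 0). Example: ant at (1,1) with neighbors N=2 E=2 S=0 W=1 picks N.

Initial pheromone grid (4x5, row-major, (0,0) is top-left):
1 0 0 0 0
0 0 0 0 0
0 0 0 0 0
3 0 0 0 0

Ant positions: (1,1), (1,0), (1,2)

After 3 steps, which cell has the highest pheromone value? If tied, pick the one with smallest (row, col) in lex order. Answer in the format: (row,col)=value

Answer: (0,0)=6

Derivation:
Step 1: ant0:(1,1)->N->(0,1) | ant1:(1,0)->N->(0,0) | ant2:(1,2)->N->(0,2)
  grid max=2 at (0,0)
Step 2: ant0:(0,1)->W->(0,0) | ant1:(0,0)->E->(0,1) | ant2:(0,2)->W->(0,1)
  grid max=4 at (0,1)
Step 3: ant0:(0,0)->E->(0,1) | ant1:(0,1)->W->(0,0) | ant2:(0,1)->W->(0,0)
  grid max=6 at (0,0)
Final grid:
  6 5 0 0 0
  0 0 0 0 0
  0 0 0 0 0
  0 0 0 0 0
Max pheromone 6 at (0,0)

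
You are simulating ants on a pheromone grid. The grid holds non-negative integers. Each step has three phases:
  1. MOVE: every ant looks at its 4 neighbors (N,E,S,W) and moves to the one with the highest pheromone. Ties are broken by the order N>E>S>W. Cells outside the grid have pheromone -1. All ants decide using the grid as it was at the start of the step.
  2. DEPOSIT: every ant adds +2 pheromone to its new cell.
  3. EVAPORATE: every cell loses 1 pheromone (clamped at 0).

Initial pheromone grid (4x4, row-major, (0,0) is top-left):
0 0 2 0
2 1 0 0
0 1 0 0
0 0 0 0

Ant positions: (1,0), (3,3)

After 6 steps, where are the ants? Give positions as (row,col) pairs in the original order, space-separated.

Step 1: ant0:(1,0)->E->(1,1) | ant1:(3,3)->N->(2,3)
  grid max=2 at (1,1)
Step 2: ant0:(1,1)->W->(1,0) | ant1:(2,3)->N->(1,3)
  grid max=2 at (1,0)
Step 3: ant0:(1,0)->E->(1,1) | ant1:(1,3)->N->(0,3)
  grid max=2 at (1,1)
Step 4: ant0:(1,1)->W->(1,0) | ant1:(0,3)->S->(1,3)
  grid max=2 at (1,0)
Step 5: ant0:(1,0)->E->(1,1) | ant1:(1,3)->N->(0,3)
  grid max=2 at (1,1)
Step 6: ant0:(1,1)->W->(1,0) | ant1:(0,3)->S->(1,3)
  grid max=2 at (1,0)

(1,0) (1,3)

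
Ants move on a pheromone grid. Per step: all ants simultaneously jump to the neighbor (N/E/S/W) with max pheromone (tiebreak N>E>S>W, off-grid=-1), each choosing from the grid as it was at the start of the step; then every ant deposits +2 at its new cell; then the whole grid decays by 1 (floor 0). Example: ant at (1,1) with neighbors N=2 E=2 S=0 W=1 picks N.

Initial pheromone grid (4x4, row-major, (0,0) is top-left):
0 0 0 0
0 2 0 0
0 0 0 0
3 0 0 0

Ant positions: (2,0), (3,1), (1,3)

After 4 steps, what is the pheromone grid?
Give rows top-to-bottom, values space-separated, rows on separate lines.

After step 1: ants at (3,0),(3,0),(0,3)
  0 0 0 1
  0 1 0 0
  0 0 0 0
  6 0 0 0
After step 2: ants at (2,0),(2,0),(1,3)
  0 0 0 0
  0 0 0 1
  3 0 0 0
  5 0 0 0
After step 3: ants at (3,0),(3,0),(0,3)
  0 0 0 1
  0 0 0 0
  2 0 0 0
  8 0 0 0
After step 4: ants at (2,0),(2,0),(1,3)
  0 0 0 0
  0 0 0 1
  5 0 0 0
  7 0 0 0

0 0 0 0
0 0 0 1
5 0 0 0
7 0 0 0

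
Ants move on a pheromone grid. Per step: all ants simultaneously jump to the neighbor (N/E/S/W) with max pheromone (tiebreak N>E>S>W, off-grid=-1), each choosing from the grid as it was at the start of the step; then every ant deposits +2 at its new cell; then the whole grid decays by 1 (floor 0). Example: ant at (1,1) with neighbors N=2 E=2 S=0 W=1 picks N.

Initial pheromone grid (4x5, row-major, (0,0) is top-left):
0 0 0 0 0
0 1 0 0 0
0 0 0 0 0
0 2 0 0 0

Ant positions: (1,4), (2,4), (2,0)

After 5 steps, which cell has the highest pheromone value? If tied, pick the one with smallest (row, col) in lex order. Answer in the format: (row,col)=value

Answer: (0,4)=5

Derivation:
Step 1: ant0:(1,4)->N->(0,4) | ant1:(2,4)->N->(1,4) | ant2:(2,0)->N->(1,0)
  grid max=1 at (0,4)
Step 2: ant0:(0,4)->S->(1,4) | ant1:(1,4)->N->(0,4) | ant2:(1,0)->N->(0,0)
  grid max=2 at (0,4)
Step 3: ant0:(1,4)->N->(0,4) | ant1:(0,4)->S->(1,4) | ant2:(0,0)->E->(0,1)
  grid max=3 at (0,4)
Step 4: ant0:(0,4)->S->(1,4) | ant1:(1,4)->N->(0,4) | ant2:(0,1)->E->(0,2)
  grid max=4 at (0,4)
Step 5: ant0:(1,4)->N->(0,4) | ant1:(0,4)->S->(1,4) | ant2:(0,2)->E->(0,3)
  grid max=5 at (0,4)
Final grid:
  0 0 0 1 5
  0 0 0 0 5
  0 0 0 0 0
  0 0 0 0 0
Max pheromone 5 at (0,4)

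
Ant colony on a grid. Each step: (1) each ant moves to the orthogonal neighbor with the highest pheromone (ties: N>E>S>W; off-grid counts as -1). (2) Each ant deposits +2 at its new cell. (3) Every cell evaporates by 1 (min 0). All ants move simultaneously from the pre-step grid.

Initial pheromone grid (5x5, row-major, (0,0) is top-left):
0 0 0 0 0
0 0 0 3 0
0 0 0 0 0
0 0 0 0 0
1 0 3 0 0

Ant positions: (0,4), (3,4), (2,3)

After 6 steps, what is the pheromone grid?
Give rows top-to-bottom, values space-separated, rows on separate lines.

After step 1: ants at (1,4),(2,4),(1,3)
  0 0 0 0 0
  0 0 0 4 1
  0 0 0 0 1
  0 0 0 0 0
  0 0 2 0 0
After step 2: ants at (1,3),(1,4),(1,4)
  0 0 0 0 0
  0 0 0 5 4
  0 0 0 0 0
  0 0 0 0 0
  0 0 1 0 0
After step 3: ants at (1,4),(1,3),(1,3)
  0 0 0 0 0
  0 0 0 8 5
  0 0 0 0 0
  0 0 0 0 0
  0 0 0 0 0
After step 4: ants at (1,3),(1,4),(1,4)
  0 0 0 0 0
  0 0 0 9 8
  0 0 0 0 0
  0 0 0 0 0
  0 0 0 0 0
After step 5: ants at (1,4),(1,3),(1,3)
  0 0 0 0 0
  0 0 0 12 9
  0 0 0 0 0
  0 0 0 0 0
  0 0 0 0 0
After step 6: ants at (1,3),(1,4),(1,4)
  0 0 0 0 0
  0 0 0 13 12
  0 0 0 0 0
  0 0 0 0 0
  0 0 0 0 0

0 0 0 0 0
0 0 0 13 12
0 0 0 0 0
0 0 0 0 0
0 0 0 0 0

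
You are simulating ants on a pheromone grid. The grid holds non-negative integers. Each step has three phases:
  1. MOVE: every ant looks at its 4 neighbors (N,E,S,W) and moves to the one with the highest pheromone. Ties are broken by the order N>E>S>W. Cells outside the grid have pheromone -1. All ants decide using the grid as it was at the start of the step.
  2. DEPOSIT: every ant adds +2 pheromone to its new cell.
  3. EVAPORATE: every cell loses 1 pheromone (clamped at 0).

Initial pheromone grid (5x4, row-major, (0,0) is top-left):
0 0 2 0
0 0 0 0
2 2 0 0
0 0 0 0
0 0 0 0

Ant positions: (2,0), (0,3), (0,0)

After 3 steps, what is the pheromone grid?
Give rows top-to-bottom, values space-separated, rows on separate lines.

After step 1: ants at (2,1),(0,2),(0,1)
  0 1 3 0
  0 0 0 0
  1 3 0 0
  0 0 0 0
  0 0 0 0
After step 2: ants at (2,0),(0,1),(0,2)
  0 2 4 0
  0 0 0 0
  2 2 0 0
  0 0 0 0
  0 0 0 0
After step 3: ants at (2,1),(0,2),(0,1)
  0 3 5 0
  0 0 0 0
  1 3 0 0
  0 0 0 0
  0 0 0 0

0 3 5 0
0 0 0 0
1 3 0 0
0 0 0 0
0 0 0 0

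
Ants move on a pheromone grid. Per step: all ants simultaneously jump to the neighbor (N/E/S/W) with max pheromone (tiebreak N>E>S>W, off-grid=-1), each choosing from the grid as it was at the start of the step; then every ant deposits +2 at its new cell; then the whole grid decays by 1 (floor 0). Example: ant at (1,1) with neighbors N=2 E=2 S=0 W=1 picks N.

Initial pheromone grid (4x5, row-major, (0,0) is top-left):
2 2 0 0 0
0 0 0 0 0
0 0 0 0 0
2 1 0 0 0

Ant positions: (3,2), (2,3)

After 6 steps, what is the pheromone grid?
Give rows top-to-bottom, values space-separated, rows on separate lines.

After step 1: ants at (3,1),(1,3)
  1 1 0 0 0
  0 0 0 1 0
  0 0 0 0 0
  1 2 0 0 0
After step 2: ants at (3,0),(0,3)
  0 0 0 1 0
  0 0 0 0 0
  0 0 0 0 0
  2 1 0 0 0
After step 3: ants at (3,1),(0,4)
  0 0 0 0 1
  0 0 0 0 0
  0 0 0 0 0
  1 2 0 0 0
After step 4: ants at (3,0),(1,4)
  0 0 0 0 0
  0 0 0 0 1
  0 0 0 0 0
  2 1 0 0 0
After step 5: ants at (3,1),(0,4)
  0 0 0 0 1
  0 0 0 0 0
  0 0 0 0 0
  1 2 0 0 0
After step 6: ants at (3,0),(1,4)
  0 0 0 0 0
  0 0 0 0 1
  0 0 0 0 0
  2 1 0 0 0

0 0 0 0 0
0 0 0 0 1
0 0 0 0 0
2 1 0 0 0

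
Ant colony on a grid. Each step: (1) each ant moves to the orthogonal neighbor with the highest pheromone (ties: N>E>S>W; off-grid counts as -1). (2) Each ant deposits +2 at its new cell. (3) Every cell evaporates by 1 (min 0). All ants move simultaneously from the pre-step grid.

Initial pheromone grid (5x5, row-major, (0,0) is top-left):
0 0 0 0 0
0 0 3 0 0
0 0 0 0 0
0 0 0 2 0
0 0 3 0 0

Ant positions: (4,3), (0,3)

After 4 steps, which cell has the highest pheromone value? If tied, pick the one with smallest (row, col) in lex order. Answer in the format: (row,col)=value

Answer: (4,2)=3

Derivation:
Step 1: ant0:(4,3)->W->(4,2) | ant1:(0,3)->E->(0,4)
  grid max=4 at (4,2)
Step 2: ant0:(4,2)->N->(3,2) | ant1:(0,4)->S->(1,4)
  grid max=3 at (4,2)
Step 3: ant0:(3,2)->S->(4,2) | ant1:(1,4)->N->(0,4)
  grid max=4 at (4,2)
Step 4: ant0:(4,2)->N->(3,2) | ant1:(0,4)->S->(1,4)
  grid max=3 at (4,2)
Final grid:
  0 0 0 0 0
  0 0 0 0 1
  0 0 0 0 0
  0 0 1 0 0
  0 0 3 0 0
Max pheromone 3 at (4,2)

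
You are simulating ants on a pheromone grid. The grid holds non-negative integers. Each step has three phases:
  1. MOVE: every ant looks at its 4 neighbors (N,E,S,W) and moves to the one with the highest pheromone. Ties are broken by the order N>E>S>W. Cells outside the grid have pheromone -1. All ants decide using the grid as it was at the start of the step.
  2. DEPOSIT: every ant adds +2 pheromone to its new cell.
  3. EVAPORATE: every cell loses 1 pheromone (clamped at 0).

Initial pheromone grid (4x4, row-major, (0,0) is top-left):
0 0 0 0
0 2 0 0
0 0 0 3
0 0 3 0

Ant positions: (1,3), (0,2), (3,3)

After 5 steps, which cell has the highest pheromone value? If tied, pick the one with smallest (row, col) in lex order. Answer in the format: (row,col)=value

Step 1: ant0:(1,3)->S->(2,3) | ant1:(0,2)->E->(0,3) | ant2:(3,3)->N->(2,3)
  grid max=6 at (2,3)
Step 2: ant0:(2,3)->N->(1,3) | ant1:(0,3)->S->(1,3) | ant2:(2,3)->N->(1,3)
  grid max=5 at (1,3)
Step 3: ant0:(1,3)->S->(2,3) | ant1:(1,3)->S->(2,3) | ant2:(1,3)->S->(2,3)
  grid max=10 at (2,3)
Step 4: ant0:(2,3)->N->(1,3) | ant1:(2,3)->N->(1,3) | ant2:(2,3)->N->(1,3)
  grid max=9 at (1,3)
Step 5: ant0:(1,3)->S->(2,3) | ant1:(1,3)->S->(2,3) | ant2:(1,3)->S->(2,3)
  grid max=14 at (2,3)
Final grid:
  0 0 0 0
  0 0 0 8
  0 0 0 14
  0 0 0 0
Max pheromone 14 at (2,3)

Answer: (2,3)=14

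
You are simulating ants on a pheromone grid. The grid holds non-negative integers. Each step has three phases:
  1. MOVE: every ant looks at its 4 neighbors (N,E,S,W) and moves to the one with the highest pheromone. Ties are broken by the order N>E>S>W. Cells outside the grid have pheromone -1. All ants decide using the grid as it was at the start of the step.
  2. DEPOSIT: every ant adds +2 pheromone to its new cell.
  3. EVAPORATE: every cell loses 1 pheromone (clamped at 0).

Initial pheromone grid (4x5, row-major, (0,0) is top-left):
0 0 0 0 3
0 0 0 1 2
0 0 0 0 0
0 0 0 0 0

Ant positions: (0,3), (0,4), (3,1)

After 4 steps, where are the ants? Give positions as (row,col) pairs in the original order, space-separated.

Step 1: ant0:(0,3)->E->(0,4) | ant1:(0,4)->S->(1,4) | ant2:(3,1)->N->(2,1)
  grid max=4 at (0,4)
Step 2: ant0:(0,4)->S->(1,4) | ant1:(1,4)->N->(0,4) | ant2:(2,1)->N->(1,1)
  grid max=5 at (0,4)
Step 3: ant0:(1,4)->N->(0,4) | ant1:(0,4)->S->(1,4) | ant2:(1,1)->N->(0,1)
  grid max=6 at (0,4)
Step 4: ant0:(0,4)->S->(1,4) | ant1:(1,4)->N->(0,4) | ant2:(0,1)->E->(0,2)
  grid max=7 at (0,4)

(1,4) (0,4) (0,2)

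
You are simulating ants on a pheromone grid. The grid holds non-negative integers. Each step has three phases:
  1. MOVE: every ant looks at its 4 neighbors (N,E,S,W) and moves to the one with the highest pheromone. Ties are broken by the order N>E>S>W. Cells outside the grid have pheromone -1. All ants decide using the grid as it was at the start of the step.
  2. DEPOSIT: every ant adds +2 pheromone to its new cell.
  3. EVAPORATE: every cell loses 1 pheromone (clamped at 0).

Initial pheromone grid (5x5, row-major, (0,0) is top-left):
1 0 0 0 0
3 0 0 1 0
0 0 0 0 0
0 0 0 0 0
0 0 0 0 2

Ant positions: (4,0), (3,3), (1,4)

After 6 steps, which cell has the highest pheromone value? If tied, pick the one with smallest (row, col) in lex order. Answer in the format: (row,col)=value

Answer: (1,3)=7

Derivation:
Step 1: ant0:(4,0)->N->(3,0) | ant1:(3,3)->N->(2,3) | ant2:(1,4)->W->(1,3)
  grid max=2 at (1,0)
Step 2: ant0:(3,0)->N->(2,0) | ant1:(2,3)->N->(1,3) | ant2:(1,3)->S->(2,3)
  grid max=3 at (1,3)
Step 3: ant0:(2,0)->N->(1,0) | ant1:(1,3)->S->(2,3) | ant2:(2,3)->N->(1,3)
  grid max=4 at (1,3)
Step 4: ant0:(1,0)->N->(0,0) | ant1:(2,3)->N->(1,3) | ant2:(1,3)->S->(2,3)
  grid max=5 at (1,3)
Step 5: ant0:(0,0)->S->(1,0) | ant1:(1,3)->S->(2,3) | ant2:(2,3)->N->(1,3)
  grid max=6 at (1,3)
Step 6: ant0:(1,0)->N->(0,0) | ant1:(2,3)->N->(1,3) | ant2:(1,3)->S->(2,3)
  grid max=7 at (1,3)
Final grid:
  1 0 0 0 0
  1 0 0 7 0
  0 0 0 6 0
  0 0 0 0 0
  0 0 0 0 0
Max pheromone 7 at (1,3)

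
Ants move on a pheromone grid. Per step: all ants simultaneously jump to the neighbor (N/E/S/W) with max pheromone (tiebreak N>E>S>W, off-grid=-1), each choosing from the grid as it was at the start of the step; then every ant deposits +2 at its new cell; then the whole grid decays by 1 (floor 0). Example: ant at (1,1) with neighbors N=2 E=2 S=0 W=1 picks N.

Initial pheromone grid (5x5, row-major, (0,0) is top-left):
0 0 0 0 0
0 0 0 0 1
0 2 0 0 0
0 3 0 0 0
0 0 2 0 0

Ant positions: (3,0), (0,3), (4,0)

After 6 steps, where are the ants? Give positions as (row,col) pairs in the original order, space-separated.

Step 1: ant0:(3,0)->E->(3,1) | ant1:(0,3)->E->(0,4) | ant2:(4,0)->N->(3,0)
  grid max=4 at (3,1)
Step 2: ant0:(3,1)->N->(2,1) | ant1:(0,4)->S->(1,4) | ant2:(3,0)->E->(3,1)
  grid max=5 at (3,1)
Step 3: ant0:(2,1)->S->(3,1) | ant1:(1,4)->N->(0,4) | ant2:(3,1)->N->(2,1)
  grid max=6 at (3,1)
Step 4: ant0:(3,1)->N->(2,1) | ant1:(0,4)->S->(1,4) | ant2:(2,1)->S->(3,1)
  grid max=7 at (3,1)
Step 5: ant0:(2,1)->S->(3,1) | ant1:(1,4)->N->(0,4) | ant2:(3,1)->N->(2,1)
  grid max=8 at (3,1)
Step 6: ant0:(3,1)->N->(2,1) | ant1:(0,4)->S->(1,4) | ant2:(2,1)->S->(3,1)
  grid max=9 at (3,1)

(2,1) (1,4) (3,1)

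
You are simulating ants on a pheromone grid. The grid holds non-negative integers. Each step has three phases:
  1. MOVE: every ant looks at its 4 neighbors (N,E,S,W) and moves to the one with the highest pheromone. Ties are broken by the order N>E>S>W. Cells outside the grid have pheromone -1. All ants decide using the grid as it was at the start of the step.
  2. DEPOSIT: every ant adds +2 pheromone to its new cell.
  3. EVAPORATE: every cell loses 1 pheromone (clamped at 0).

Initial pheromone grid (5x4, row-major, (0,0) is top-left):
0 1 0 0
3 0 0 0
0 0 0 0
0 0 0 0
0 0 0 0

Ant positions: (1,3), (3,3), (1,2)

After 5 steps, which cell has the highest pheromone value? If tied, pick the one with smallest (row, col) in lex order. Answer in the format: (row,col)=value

Answer: (0,3)=9

Derivation:
Step 1: ant0:(1,3)->N->(0,3) | ant1:(3,3)->N->(2,3) | ant2:(1,2)->N->(0,2)
  grid max=2 at (1,0)
Step 2: ant0:(0,3)->W->(0,2) | ant1:(2,3)->N->(1,3) | ant2:(0,2)->E->(0,3)
  grid max=2 at (0,2)
Step 3: ant0:(0,2)->E->(0,3) | ant1:(1,3)->N->(0,3) | ant2:(0,3)->W->(0,2)
  grid max=5 at (0,3)
Step 4: ant0:(0,3)->W->(0,2) | ant1:(0,3)->W->(0,2) | ant2:(0,2)->E->(0,3)
  grid max=6 at (0,2)
Step 5: ant0:(0,2)->E->(0,3) | ant1:(0,2)->E->(0,3) | ant2:(0,3)->W->(0,2)
  grid max=9 at (0,3)
Final grid:
  0 0 7 9
  0 0 0 0
  0 0 0 0
  0 0 0 0
  0 0 0 0
Max pheromone 9 at (0,3)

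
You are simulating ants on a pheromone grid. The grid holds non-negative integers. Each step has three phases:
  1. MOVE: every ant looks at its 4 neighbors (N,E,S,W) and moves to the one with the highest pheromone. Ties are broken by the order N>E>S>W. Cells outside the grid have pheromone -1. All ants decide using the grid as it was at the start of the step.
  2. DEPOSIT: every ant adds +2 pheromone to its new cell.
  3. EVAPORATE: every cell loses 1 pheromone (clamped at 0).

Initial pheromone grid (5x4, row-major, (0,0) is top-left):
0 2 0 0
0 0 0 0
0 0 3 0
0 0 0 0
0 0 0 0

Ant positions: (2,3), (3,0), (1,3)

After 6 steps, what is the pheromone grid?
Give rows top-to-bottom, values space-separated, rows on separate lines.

After step 1: ants at (2,2),(2,0),(0,3)
  0 1 0 1
  0 0 0 0
  1 0 4 0
  0 0 0 0
  0 0 0 0
After step 2: ants at (1,2),(1,0),(1,3)
  0 0 0 0
  1 0 1 1
  0 0 3 0
  0 0 0 0
  0 0 0 0
After step 3: ants at (2,2),(0,0),(1,2)
  1 0 0 0
  0 0 2 0
  0 0 4 0
  0 0 0 0
  0 0 0 0
After step 4: ants at (1,2),(0,1),(2,2)
  0 1 0 0
  0 0 3 0
  0 0 5 0
  0 0 0 0
  0 0 0 0
After step 5: ants at (2,2),(0,2),(1,2)
  0 0 1 0
  0 0 4 0
  0 0 6 0
  0 0 0 0
  0 0 0 0
After step 6: ants at (1,2),(1,2),(2,2)
  0 0 0 0
  0 0 7 0
  0 0 7 0
  0 0 0 0
  0 0 0 0

0 0 0 0
0 0 7 0
0 0 7 0
0 0 0 0
0 0 0 0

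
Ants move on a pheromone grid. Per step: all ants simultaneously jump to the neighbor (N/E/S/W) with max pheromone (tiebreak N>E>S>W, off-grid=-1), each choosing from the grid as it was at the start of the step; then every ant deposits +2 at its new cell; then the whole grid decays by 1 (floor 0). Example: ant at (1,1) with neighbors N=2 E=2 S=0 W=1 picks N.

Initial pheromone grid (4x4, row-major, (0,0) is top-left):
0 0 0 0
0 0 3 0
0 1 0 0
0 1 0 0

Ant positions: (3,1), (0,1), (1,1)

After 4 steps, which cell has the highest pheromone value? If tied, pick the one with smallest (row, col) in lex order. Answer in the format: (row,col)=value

Step 1: ant0:(3,1)->N->(2,1) | ant1:(0,1)->E->(0,2) | ant2:(1,1)->E->(1,2)
  grid max=4 at (1,2)
Step 2: ant0:(2,1)->N->(1,1) | ant1:(0,2)->S->(1,2) | ant2:(1,2)->N->(0,2)
  grid max=5 at (1,2)
Step 3: ant0:(1,1)->E->(1,2) | ant1:(1,2)->N->(0,2) | ant2:(0,2)->S->(1,2)
  grid max=8 at (1,2)
Step 4: ant0:(1,2)->N->(0,2) | ant1:(0,2)->S->(1,2) | ant2:(1,2)->N->(0,2)
  grid max=9 at (1,2)
Final grid:
  0 0 6 0
  0 0 9 0
  0 0 0 0
  0 0 0 0
Max pheromone 9 at (1,2)

Answer: (1,2)=9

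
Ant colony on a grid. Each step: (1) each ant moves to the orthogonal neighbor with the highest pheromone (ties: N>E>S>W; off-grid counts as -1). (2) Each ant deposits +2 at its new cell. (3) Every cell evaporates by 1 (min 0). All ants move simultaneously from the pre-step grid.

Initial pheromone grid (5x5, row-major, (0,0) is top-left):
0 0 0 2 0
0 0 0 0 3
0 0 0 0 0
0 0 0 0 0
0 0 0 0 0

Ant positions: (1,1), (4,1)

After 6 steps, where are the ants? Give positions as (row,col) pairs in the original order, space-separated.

Step 1: ant0:(1,1)->N->(0,1) | ant1:(4,1)->N->(3,1)
  grid max=2 at (1,4)
Step 2: ant0:(0,1)->E->(0,2) | ant1:(3,1)->N->(2,1)
  grid max=1 at (0,2)
Step 3: ant0:(0,2)->E->(0,3) | ant1:(2,1)->N->(1,1)
  grid max=1 at (0,3)
Step 4: ant0:(0,3)->E->(0,4) | ant1:(1,1)->N->(0,1)
  grid max=1 at (0,1)
Step 5: ant0:(0,4)->S->(1,4) | ant1:(0,1)->E->(0,2)
  grid max=1 at (0,2)
Step 6: ant0:(1,4)->N->(0,4) | ant1:(0,2)->E->(0,3)
  grid max=1 at (0,3)

(0,4) (0,3)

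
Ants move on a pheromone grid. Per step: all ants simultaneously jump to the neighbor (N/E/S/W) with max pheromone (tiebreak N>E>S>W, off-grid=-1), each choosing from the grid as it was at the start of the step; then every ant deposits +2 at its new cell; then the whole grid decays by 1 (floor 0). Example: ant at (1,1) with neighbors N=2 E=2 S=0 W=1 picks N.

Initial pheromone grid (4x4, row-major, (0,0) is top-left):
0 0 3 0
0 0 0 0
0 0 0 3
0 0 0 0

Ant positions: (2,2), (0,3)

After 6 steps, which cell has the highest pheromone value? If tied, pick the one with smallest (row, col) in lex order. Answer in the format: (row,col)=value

Step 1: ant0:(2,2)->E->(2,3) | ant1:(0,3)->W->(0,2)
  grid max=4 at (0,2)
Step 2: ant0:(2,3)->N->(1,3) | ant1:(0,2)->E->(0,3)
  grid max=3 at (0,2)
Step 3: ant0:(1,3)->S->(2,3) | ant1:(0,3)->W->(0,2)
  grid max=4 at (0,2)
Step 4: ant0:(2,3)->N->(1,3) | ant1:(0,2)->E->(0,3)
  grid max=3 at (0,2)
Step 5: ant0:(1,3)->S->(2,3) | ant1:(0,3)->W->(0,2)
  grid max=4 at (0,2)
Step 6: ant0:(2,3)->N->(1,3) | ant1:(0,2)->E->(0,3)
  grid max=3 at (0,2)
Final grid:
  0 0 3 1
  0 0 0 1
  0 0 0 3
  0 0 0 0
Max pheromone 3 at (0,2)

Answer: (0,2)=3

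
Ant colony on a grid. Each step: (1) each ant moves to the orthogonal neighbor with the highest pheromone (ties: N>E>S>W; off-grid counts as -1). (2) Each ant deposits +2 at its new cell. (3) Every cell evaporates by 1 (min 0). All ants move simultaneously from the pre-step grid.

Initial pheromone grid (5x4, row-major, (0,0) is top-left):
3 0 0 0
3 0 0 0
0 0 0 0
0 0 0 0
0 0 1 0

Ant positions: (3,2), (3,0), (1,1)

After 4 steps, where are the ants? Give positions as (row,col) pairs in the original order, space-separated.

Step 1: ant0:(3,2)->S->(4,2) | ant1:(3,0)->N->(2,0) | ant2:(1,1)->W->(1,0)
  grid max=4 at (1,0)
Step 2: ant0:(4,2)->N->(3,2) | ant1:(2,0)->N->(1,0) | ant2:(1,0)->N->(0,0)
  grid max=5 at (1,0)
Step 3: ant0:(3,2)->S->(4,2) | ant1:(1,0)->N->(0,0) | ant2:(0,0)->S->(1,0)
  grid max=6 at (1,0)
Step 4: ant0:(4,2)->N->(3,2) | ant1:(0,0)->S->(1,0) | ant2:(1,0)->N->(0,0)
  grid max=7 at (1,0)

(3,2) (1,0) (0,0)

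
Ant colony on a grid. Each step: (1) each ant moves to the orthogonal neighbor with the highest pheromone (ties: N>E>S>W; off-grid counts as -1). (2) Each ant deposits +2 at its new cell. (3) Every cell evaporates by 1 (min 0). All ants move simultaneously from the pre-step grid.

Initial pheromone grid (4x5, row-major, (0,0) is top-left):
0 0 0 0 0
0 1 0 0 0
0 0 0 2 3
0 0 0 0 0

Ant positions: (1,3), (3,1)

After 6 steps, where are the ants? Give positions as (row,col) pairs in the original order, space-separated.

Step 1: ant0:(1,3)->S->(2,3) | ant1:(3,1)->N->(2,1)
  grid max=3 at (2,3)
Step 2: ant0:(2,3)->E->(2,4) | ant1:(2,1)->N->(1,1)
  grid max=3 at (2,4)
Step 3: ant0:(2,4)->W->(2,3) | ant1:(1,1)->N->(0,1)
  grid max=3 at (2,3)
Step 4: ant0:(2,3)->E->(2,4) | ant1:(0,1)->E->(0,2)
  grid max=3 at (2,4)
Step 5: ant0:(2,4)->W->(2,3) | ant1:(0,2)->E->(0,3)
  grid max=3 at (2,3)
Step 6: ant0:(2,3)->E->(2,4) | ant1:(0,3)->E->(0,4)
  grid max=3 at (2,4)

(2,4) (0,4)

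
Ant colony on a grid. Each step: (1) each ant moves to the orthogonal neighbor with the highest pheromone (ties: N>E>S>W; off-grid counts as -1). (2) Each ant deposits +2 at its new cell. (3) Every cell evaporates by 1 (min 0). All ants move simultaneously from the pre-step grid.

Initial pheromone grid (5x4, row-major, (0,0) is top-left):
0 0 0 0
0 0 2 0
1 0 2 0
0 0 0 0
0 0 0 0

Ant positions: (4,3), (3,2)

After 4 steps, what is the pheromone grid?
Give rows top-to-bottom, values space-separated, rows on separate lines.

After step 1: ants at (3,3),(2,2)
  0 0 0 0
  0 0 1 0
  0 0 3 0
  0 0 0 1
  0 0 0 0
After step 2: ants at (2,3),(1,2)
  0 0 0 0
  0 0 2 0
  0 0 2 1
  0 0 0 0
  0 0 0 0
After step 3: ants at (2,2),(2,2)
  0 0 0 0
  0 0 1 0
  0 0 5 0
  0 0 0 0
  0 0 0 0
After step 4: ants at (1,2),(1,2)
  0 0 0 0
  0 0 4 0
  0 0 4 0
  0 0 0 0
  0 0 0 0

0 0 0 0
0 0 4 0
0 0 4 0
0 0 0 0
0 0 0 0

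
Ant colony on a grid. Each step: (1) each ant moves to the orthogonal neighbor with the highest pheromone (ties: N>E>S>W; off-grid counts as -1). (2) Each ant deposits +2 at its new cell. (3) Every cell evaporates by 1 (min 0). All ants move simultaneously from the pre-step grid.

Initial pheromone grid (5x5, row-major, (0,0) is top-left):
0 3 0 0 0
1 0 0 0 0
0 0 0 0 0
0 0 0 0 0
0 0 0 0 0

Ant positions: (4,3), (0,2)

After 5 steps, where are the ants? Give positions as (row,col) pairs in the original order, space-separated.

Step 1: ant0:(4,3)->N->(3,3) | ant1:(0,2)->W->(0,1)
  grid max=4 at (0,1)
Step 2: ant0:(3,3)->N->(2,3) | ant1:(0,1)->E->(0,2)
  grid max=3 at (0,1)
Step 3: ant0:(2,3)->N->(1,3) | ant1:(0,2)->W->(0,1)
  grid max=4 at (0,1)
Step 4: ant0:(1,3)->N->(0,3) | ant1:(0,1)->E->(0,2)
  grid max=3 at (0,1)
Step 5: ant0:(0,3)->W->(0,2) | ant1:(0,2)->W->(0,1)
  grid max=4 at (0,1)

(0,2) (0,1)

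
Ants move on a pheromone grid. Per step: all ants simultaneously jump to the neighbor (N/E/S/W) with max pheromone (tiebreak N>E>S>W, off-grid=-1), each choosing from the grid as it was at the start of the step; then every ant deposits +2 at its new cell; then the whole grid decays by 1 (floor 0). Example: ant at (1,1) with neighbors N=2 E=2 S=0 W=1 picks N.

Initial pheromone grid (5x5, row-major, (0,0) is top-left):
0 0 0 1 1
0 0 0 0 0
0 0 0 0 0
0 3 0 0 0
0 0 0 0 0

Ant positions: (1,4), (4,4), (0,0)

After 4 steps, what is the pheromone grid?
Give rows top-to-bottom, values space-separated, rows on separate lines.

After step 1: ants at (0,4),(3,4),(0,1)
  0 1 0 0 2
  0 0 0 0 0
  0 0 0 0 0
  0 2 0 0 1
  0 0 0 0 0
After step 2: ants at (1,4),(2,4),(0,2)
  0 0 1 0 1
  0 0 0 0 1
  0 0 0 0 1
  0 1 0 0 0
  0 0 0 0 0
After step 3: ants at (0,4),(1,4),(0,3)
  0 0 0 1 2
  0 0 0 0 2
  0 0 0 0 0
  0 0 0 0 0
  0 0 0 0 0
After step 4: ants at (1,4),(0,4),(0,4)
  0 0 0 0 5
  0 0 0 0 3
  0 0 0 0 0
  0 0 0 0 0
  0 0 0 0 0

0 0 0 0 5
0 0 0 0 3
0 0 0 0 0
0 0 0 0 0
0 0 0 0 0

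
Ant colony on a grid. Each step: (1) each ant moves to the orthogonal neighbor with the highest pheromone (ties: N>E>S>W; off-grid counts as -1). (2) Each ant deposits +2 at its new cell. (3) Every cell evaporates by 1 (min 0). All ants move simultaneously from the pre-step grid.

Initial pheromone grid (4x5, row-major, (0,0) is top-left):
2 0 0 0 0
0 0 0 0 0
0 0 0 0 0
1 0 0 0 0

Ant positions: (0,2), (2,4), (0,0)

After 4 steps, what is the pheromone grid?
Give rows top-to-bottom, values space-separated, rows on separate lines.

After step 1: ants at (0,3),(1,4),(0,1)
  1 1 0 1 0
  0 0 0 0 1
  0 0 0 0 0
  0 0 0 0 0
After step 2: ants at (0,4),(0,4),(0,0)
  2 0 0 0 3
  0 0 0 0 0
  0 0 0 0 0
  0 0 0 0 0
After step 3: ants at (1,4),(1,4),(0,1)
  1 1 0 0 2
  0 0 0 0 3
  0 0 0 0 0
  0 0 0 0 0
After step 4: ants at (0,4),(0,4),(0,0)
  2 0 0 0 5
  0 0 0 0 2
  0 0 0 0 0
  0 0 0 0 0

2 0 0 0 5
0 0 0 0 2
0 0 0 0 0
0 0 0 0 0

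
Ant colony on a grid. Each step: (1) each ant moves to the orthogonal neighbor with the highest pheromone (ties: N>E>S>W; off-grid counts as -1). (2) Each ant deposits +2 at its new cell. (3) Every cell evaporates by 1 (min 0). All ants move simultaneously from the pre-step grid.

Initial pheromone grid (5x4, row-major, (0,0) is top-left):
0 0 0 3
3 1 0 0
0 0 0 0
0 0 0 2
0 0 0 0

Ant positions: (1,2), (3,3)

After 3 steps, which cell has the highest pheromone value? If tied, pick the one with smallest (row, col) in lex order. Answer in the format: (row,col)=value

Step 1: ant0:(1,2)->W->(1,1) | ant1:(3,3)->N->(2,3)
  grid max=2 at (0,3)
Step 2: ant0:(1,1)->W->(1,0) | ant1:(2,3)->S->(3,3)
  grid max=3 at (1,0)
Step 3: ant0:(1,0)->E->(1,1) | ant1:(3,3)->N->(2,3)
  grid max=2 at (1,0)
Final grid:
  0 0 0 0
  2 2 0 0
  0 0 0 1
  0 0 0 1
  0 0 0 0
Max pheromone 2 at (1,0)

Answer: (1,0)=2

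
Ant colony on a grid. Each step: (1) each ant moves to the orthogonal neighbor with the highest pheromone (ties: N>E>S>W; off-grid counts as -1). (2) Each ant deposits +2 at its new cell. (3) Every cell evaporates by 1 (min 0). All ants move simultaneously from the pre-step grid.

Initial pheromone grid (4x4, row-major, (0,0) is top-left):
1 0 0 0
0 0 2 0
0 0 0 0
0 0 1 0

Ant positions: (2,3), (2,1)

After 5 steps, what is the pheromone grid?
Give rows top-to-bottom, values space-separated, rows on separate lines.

After step 1: ants at (1,3),(1,1)
  0 0 0 0
  0 1 1 1
  0 0 0 0
  0 0 0 0
After step 2: ants at (1,2),(1,2)
  0 0 0 0
  0 0 4 0
  0 0 0 0
  0 0 0 0
After step 3: ants at (0,2),(0,2)
  0 0 3 0
  0 0 3 0
  0 0 0 0
  0 0 0 0
After step 4: ants at (1,2),(1,2)
  0 0 2 0
  0 0 6 0
  0 0 0 0
  0 0 0 0
After step 5: ants at (0,2),(0,2)
  0 0 5 0
  0 0 5 0
  0 0 0 0
  0 0 0 0

0 0 5 0
0 0 5 0
0 0 0 0
0 0 0 0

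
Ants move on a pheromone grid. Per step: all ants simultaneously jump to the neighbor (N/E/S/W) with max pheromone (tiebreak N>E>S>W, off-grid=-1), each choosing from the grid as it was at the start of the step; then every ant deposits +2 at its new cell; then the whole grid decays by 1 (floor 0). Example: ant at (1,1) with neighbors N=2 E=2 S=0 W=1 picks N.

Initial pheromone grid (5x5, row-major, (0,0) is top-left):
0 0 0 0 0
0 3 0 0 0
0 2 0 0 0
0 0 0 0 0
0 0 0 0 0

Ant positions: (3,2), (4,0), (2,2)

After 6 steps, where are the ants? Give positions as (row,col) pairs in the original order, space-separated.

Step 1: ant0:(3,2)->N->(2,2) | ant1:(4,0)->N->(3,0) | ant2:(2,2)->W->(2,1)
  grid max=3 at (2,1)
Step 2: ant0:(2,2)->W->(2,1) | ant1:(3,0)->N->(2,0) | ant2:(2,1)->N->(1,1)
  grid max=4 at (2,1)
Step 3: ant0:(2,1)->N->(1,1) | ant1:(2,0)->E->(2,1) | ant2:(1,1)->S->(2,1)
  grid max=7 at (2,1)
Step 4: ant0:(1,1)->S->(2,1) | ant1:(2,1)->N->(1,1) | ant2:(2,1)->N->(1,1)
  grid max=8 at (2,1)
Step 5: ant0:(2,1)->N->(1,1) | ant1:(1,1)->S->(2,1) | ant2:(1,1)->S->(2,1)
  grid max=11 at (2,1)
Step 6: ant0:(1,1)->S->(2,1) | ant1:(2,1)->N->(1,1) | ant2:(2,1)->N->(1,1)
  grid max=12 at (2,1)

(2,1) (1,1) (1,1)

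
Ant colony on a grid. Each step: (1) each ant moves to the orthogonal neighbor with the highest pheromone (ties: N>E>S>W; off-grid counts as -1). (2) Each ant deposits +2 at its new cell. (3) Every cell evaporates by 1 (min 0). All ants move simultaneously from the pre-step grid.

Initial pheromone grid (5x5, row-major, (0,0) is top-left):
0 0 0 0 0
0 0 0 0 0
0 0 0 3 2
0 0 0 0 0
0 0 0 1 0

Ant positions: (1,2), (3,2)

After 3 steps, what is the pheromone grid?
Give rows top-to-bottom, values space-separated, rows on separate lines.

After step 1: ants at (0,2),(2,2)
  0 0 1 0 0
  0 0 0 0 0
  0 0 1 2 1
  0 0 0 0 0
  0 0 0 0 0
After step 2: ants at (0,3),(2,3)
  0 0 0 1 0
  0 0 0 0 0
  0 0 0 3 0
  0 0 0 0 0
  0 0 0 0 0
After step 3: ants at (0,4),(1,3)
  0 0 0 0 1
  0 0 0 1 0
  0 0 0 2 0
  0 0 0 0 0
  0 0 0 0 0

0 0 0 0 1
0 0 0 1 0
0 0 0 2 0
0 0 0 0 0
0 0 0 0 0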